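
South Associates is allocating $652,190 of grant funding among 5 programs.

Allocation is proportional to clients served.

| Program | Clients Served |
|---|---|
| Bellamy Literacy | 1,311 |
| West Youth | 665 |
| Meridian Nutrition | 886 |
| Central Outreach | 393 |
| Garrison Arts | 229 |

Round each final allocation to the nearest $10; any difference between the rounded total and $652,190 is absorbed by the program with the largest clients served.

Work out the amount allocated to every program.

Bellamy Literacy: $245,400; West Youth: $124,490; Meridian Nutrition: $165,860; Central Outreach: $73,570; Garrison Arts: $42,870

Clients served total: 3,484.
Proportional shares: Bellamy Literacy 1,311/3,484 × $652,190 = 245,413.63; West Youth 665/3,484 × $652,190 = 124,485.18; Meridian Nutrition 886/3,484 × $652,190 = 165,855.44; Central Outreach 393/3,484 × $652,190 = 73,567.93; Garrison Arts 229/3,484 × $652,190 = 42,867.83.
After rounding ($10): Bellamy Literacy $245,410; West Youth $124,490; Meridian Nutrition $165,860; Central Outreach $73,570; Garrison Arts $42,870. Sum = $652,200.
Difference $652,190 − $652,200 = −$10 applied to largest clients served (Bellamy Literacy): Bellamy Literacy becomes $245,400.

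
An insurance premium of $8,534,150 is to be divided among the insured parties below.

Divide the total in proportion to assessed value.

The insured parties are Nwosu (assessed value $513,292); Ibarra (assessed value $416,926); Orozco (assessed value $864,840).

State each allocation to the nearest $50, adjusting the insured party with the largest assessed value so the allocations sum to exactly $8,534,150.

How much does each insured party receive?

Total assessed value = 1,795,058.
Raw shares: Nwosu 513,292/1,795,058 × $8,534,150 = 2,440,317.21; Ibarra 416,926/1,795,058 × $8,534,150 = 1,982,169.39; Orozco 864,840/1,795,058 × $8,534,150 = 4,111,663.40.
At nearest $50: Nwosu $2,440,300; Ibarra $1,982,150; Orozco $4,111,650. Sum = $8,534,100.
Difference $8,534,150 − $8,534,100 = +$50 applied to largest assessed value (Orozco): Orozco becomes $4,111,700.

Nwosu: $2,440,300 | Ibarra: $1,982,150 | Orozco: $4,111,700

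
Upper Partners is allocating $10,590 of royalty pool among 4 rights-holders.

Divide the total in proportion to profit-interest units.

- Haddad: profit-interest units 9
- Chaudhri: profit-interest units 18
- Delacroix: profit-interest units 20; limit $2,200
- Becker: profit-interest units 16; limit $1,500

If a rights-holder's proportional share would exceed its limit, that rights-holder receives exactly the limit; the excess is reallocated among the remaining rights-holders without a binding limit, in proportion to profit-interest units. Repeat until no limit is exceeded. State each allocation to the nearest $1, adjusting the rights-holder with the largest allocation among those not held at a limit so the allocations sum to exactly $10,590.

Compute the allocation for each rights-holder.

Combined profit-interest units = 63.
Proportional shares (ignoring caps): Haddad 1,512.86; Chaudhri 3,025.71; Delacroix 3,361.90; Becker 2,689.52.
Cap binds for Delacroix ($2,200), Becker ($1,500); residual $6,890 reallocated over remaining profit-interest units 27.
Remaining shares: Haddad 2,296.67 → $2,297; Chaudhri 4,593.33 → $4,593.

Haddad: $2,297 | Chaudhri: $4,593 | Delacroix: $2,200 | Becker: $1,500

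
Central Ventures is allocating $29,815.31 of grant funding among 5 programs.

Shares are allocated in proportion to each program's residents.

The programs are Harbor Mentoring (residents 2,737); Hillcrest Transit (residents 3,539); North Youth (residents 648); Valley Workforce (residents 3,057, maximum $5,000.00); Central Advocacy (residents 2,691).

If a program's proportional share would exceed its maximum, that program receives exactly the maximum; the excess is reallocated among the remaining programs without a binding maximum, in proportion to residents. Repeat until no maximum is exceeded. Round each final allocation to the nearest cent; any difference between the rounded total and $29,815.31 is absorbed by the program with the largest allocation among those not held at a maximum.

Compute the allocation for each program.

Sum of residents: 12,672.
Pro-rata shares before constraints: Harbor Mentoring 6,439.7493; Hillcrest Transit 8,326.7347; North Youth 1,524.6465; Valley Workforce 7,192.6612; Central Advocacy 6,331.5182.
Capped: Valley Workforce ($5,000.00); remaining pool $24,815.31 reallocated over remaining residents 9,615.
Remaining shares: Harbor Mentoring 7,063.9109 → $7,063.91; Hillcrest Transit 9,133.7891 → $9,133.79; North Youth 1,672.4203 → $1,672.42; Central Advocacy 6,945.1897 → $6,945.19.

Harbor Mentoring: $7,063.91 | Hillcrest Transit: $9,133.79 | North Youth: $1,672.42 | Valley Workforce: $5,000.00 | Central Advocacy: $6,945.19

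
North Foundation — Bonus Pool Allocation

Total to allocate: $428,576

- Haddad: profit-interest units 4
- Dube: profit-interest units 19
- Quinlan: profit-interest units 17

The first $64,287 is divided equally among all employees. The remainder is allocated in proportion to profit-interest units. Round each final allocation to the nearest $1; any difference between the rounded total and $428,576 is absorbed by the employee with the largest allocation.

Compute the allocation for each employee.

First tranche $64,287 split equally: $21,429 each.
Remainder $364,289 by profit-interest units (total 40): Haddad 36,428.90 → $36,429; Dube 173,037.27 → $173,037; Quinlan 154,822.83 → $154,823.
Totals: Haddad $21,429 + $36,429 = $57,858; Dube $21,429 + $173,037 = $194,466; Quinlan $21,429 + $154,823 = $176,252.

Haddad: $57,858 | Dube: $194,466 | Quinlan: $176,252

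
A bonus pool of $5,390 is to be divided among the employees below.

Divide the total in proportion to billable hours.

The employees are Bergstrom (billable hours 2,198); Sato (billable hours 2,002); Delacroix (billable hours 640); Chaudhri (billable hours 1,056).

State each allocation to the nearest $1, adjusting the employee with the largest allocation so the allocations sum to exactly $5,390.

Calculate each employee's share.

Bergstrom: $2,010; Sato: $1,830; Delacroix: $585; Chaudhri: $965

Sum of billable hours: 5,896.
Raw shares: Bergstrom 2,198/5,896 × $5,390 = 2,009.37; Sato 2,002/5,896 × $5,390 = 1,830.19; Delacroix 640/5,896 × $5,390 = 585.07; Chaudhri 1,056/5,896 × $5,390 = 965.37.
After rounding ($1): Bergstrom $2,009; Sato $1,830; Delacroix $585; Chaudhri $965. Sum = $5,389.
Difference $5,390 − $5,389 = +$1 applied to largest allocation (Bergstrom): Bergstrom becomes $2,010.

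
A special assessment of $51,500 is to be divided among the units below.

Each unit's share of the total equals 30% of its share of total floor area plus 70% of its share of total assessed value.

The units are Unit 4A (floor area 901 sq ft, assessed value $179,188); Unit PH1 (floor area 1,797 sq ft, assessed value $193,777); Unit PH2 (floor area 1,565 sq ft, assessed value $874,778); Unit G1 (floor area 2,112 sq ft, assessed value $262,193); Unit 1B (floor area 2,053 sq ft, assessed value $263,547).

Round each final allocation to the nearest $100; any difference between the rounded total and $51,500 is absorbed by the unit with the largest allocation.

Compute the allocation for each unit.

Totals — floor area 8,428, assessed value 1,773,483.
Composite weights (30% floor area + 70% assessed value): Unit 4A 0.1028; Unit PH1 0.1404; Unit PH2 0.4010; Unit G1 0.1787; Unit 1B 0.1771.
Proportional shares: Unit 4A 5,294.09; Unit PH1 7,233.17; Unit PH2 20,650.73; Unit G1 9,201.32; Unit 1B 9,120.69.
At nearest $100: Unit 4A $5,300; Unit PH1 $7,200; Unit PH2 $20,700; Unit G1 $9,200; Unit 1B $9,100. Sum = $51,500.
No rounding difference to absorb.

Unit 4A: $5,300; Unit PH1: $7,200; Unit PH2: $20,700; Unit G1: $9,200; Unit 1B: $9,100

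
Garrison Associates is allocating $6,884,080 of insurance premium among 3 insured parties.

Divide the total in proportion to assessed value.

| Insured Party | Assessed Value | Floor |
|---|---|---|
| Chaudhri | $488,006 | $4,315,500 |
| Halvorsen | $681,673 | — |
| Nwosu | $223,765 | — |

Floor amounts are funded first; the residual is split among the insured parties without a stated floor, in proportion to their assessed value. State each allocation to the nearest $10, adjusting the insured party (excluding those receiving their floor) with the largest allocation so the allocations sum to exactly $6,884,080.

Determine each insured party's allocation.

Chaudhri: $4,315,500 · Halvorsen: $1,933,800 · Nwosu: $634,780

Fund the minimums — Chaudhri $4,315,500. Balance $2,568,580.
Balance split over remaining assessed value 905,438: Halvorsen 1,933,795.17 → $1,933,800; Nwosu 634,784.83 → $634,780.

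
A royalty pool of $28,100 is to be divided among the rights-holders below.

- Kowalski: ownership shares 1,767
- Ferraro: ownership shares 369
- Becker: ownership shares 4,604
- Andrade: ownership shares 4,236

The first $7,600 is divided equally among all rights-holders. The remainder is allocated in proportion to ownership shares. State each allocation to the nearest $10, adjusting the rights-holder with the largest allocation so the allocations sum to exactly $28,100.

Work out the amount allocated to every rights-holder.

Kowalski: $5,200 | Ferraro: $2,590 | Becker: $10,500 | Andrade: $9,810

First tranche $7,600 split equally: $1,900 each.
Remainder $20,500 by ownership shares (total 10,976): Kowalski 3,300.25 → $3,300; Ferraro 689.19 → $690; Becker 8,598.94 → $8,600; Andrade 7,911.63 → $7,910.
Totals: Kowalski $1,900 + $3,300 = $5,200; Ferraro $1,900 + $690 = $2,590; Becker $1,900 + $8,600 = $10,500; Andrade $1,900 + $7,910 = $9,810.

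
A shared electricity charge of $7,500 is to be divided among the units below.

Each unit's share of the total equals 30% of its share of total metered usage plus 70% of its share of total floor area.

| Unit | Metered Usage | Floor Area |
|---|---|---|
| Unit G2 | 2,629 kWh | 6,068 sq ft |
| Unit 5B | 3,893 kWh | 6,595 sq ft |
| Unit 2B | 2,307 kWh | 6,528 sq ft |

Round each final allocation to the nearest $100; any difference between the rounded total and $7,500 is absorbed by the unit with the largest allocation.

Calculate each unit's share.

Totals — metered usage 8,829, floor area 19,191.
Combined weights (30% metered usage + 70% floor area): Unit G2 0.3107; Unit 5B 0.3728; Unit 2B 0.3165.
Unrounded shares: Unit G2 2,329.98; Unit 5B 2,796.27; Unit 2B 2,373.76.
At nearest $100: Unit G2 $2,300; Unit 5B $2,800; Unit 2B $2,400. Sum = $7,500.
No rounding difference to absorb.

Unit G2: $2,300 · Unit 5B: $2,800 · Unit 2B: $2,400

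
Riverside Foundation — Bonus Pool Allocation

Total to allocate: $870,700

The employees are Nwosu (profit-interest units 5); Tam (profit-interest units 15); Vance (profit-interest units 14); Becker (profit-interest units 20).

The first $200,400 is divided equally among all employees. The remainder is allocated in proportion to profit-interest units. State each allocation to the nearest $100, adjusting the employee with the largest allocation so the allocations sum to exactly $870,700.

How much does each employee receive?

Nwosu: $112,200; Tam: $236,300; Vance: $223,900; Becker: $298,300

First tranche $200,400 split equally: $50,100 each.
Remainder $670,300 by profit-interest units (total 54): Nwosu 62,064.81 → $62,100; Tam 186,194.44 → $186,200; Vance 173,781.48 → $173,800; Becker 248,259.26 → $248,300.
Rounding difference −$100 on remainder applied to Becker.
Totals: Nwosu $50,100 + $62,100 = $112,200; Tam $50,100 + $186,200 = $236,300; Vance $50,100 + $173,800 = $223,900; Becker $50,100 + $248,200 = $298,300.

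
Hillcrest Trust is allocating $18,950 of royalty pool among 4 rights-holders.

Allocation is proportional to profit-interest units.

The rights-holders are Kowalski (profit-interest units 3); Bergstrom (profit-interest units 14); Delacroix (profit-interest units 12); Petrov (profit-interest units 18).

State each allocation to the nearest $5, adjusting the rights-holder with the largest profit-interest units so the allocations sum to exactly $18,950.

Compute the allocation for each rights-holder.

Combined profit-interest units = 3 + 14 + 12 + 18 = 47.
Pro-rata amounts: Kowalski 1,209.57; Bergstrom 5,644.68; Delacroix 4,838.30; Petrov 7,257.45.
After rounding ($5): Kowalski $1,210; Bergstrom $5,645; Delacroix $4,840; Petrov $7,255. Sum = $18,950.
Sum already equals the total — no adjustment.

Kowalski: $1,210 · Bergstrom: $5,645 · Delacroix: $4,840 · Petrov: $7,255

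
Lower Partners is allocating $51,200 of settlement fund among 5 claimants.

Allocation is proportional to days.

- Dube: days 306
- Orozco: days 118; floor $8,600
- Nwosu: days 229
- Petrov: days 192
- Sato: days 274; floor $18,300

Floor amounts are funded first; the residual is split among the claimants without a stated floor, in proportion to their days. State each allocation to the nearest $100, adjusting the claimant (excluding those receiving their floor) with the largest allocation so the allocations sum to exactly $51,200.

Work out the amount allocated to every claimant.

Fund the minimums — Orozco $8,600; Sato $18,300. Residual $24,300.
Residual split over remaining days 727: Dube 10,228.06 → $10,200; Nwosu 7,654.33 → $7,700; Petrov 6,417.61 → $6,400.

Dube: $10,200 | Orozco: $8,600 | Nwosu: $7,700 | Petrov: $6,400 | Sato: $18,300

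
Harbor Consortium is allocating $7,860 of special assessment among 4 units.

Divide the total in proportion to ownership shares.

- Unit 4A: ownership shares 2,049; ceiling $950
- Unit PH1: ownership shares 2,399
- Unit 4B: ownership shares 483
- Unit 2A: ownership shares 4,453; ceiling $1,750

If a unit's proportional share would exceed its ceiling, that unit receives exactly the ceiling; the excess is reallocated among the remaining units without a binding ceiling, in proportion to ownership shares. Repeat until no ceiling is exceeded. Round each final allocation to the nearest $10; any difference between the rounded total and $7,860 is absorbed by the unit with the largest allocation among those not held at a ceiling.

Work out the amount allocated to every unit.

Ownership shares total: 9,384.
Unconstrained shares: Unit 4A 1,716.23; Unit PH1 2,009.39; Unit 4B 404.56; Unit 2A 3,729.81.
Capped: Unit 4A ($950), Unit 2A ($1,750); balance $5,160 reallocated over remaining ownership shares 2,882.
Remaining shares: Unit PH1 4,295.23 → $4,300; Unit 4B 864.77 → $860.

Unit 4A: $950; Unit PH1: $4,300; Unit 4B: $860; Unit 2A: $1,750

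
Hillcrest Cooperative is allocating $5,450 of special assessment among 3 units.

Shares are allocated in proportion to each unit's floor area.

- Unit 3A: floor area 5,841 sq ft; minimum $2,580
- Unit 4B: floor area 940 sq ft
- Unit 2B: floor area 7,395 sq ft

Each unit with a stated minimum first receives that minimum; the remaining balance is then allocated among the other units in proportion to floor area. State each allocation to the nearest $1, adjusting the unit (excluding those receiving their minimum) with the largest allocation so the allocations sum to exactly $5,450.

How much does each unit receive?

Unit 3A: $2,580 | Unit 4B: $324 | Unit 2B: $2,546

Guaranteed amounts: Unit 3A $2,580. Remaining pool $2,870.
Remaining pool split over remaining floor area 8,335: Unit 4B 323.67 → $324; Unit 2B 2,546.33 → $2,546.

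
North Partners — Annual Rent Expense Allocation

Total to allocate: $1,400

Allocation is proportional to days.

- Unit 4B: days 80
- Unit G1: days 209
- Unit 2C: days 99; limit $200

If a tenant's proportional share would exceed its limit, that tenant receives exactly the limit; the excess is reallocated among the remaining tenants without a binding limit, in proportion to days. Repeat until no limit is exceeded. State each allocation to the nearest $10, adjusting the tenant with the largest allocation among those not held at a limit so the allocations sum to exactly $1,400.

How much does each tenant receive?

Unit 4B: $330; Unit G1: $870; Unit 2C: $200

Total days = 388.
Proportional shares (ignoring caps): Unit 4B 288.66; Unit G1 754.12; Unit 2C 357.22.
Capped: Unit 2C ($200); residual $1,200 reallocated over remaining days 289.
Remaining shares: Unit 4B 332.18 → $330; Unit G1 867.82 → $870.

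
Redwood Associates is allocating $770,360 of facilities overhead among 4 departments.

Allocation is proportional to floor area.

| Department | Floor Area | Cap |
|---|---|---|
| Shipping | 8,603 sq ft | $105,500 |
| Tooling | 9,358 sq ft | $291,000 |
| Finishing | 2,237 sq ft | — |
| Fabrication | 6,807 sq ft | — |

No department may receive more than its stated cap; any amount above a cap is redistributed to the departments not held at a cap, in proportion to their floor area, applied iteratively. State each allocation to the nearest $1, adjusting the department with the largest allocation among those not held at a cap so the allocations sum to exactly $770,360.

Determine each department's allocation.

Combined floor area = 27,005.
Unconstrained shares: Shipping 245,414.07; Tooling 266,951.63; Finishing 63,813.94; Fabrication 194,180.36.
Held at cap: Shipping ($105,500); residual $664,860 reallocated over remaining floor area 18,402.
Held at cap: Tooling ($291,000); residual $373,860 reallocated over remaining floor area 9,044.
Redistributed shares: Finishing 92,472.89 → $92,473; Fabrication 281,387.11 → $281,387.

Shipping: $105,500 | Tooling: $291,000 | Finishing: $92,473 | Fabrication: $281,387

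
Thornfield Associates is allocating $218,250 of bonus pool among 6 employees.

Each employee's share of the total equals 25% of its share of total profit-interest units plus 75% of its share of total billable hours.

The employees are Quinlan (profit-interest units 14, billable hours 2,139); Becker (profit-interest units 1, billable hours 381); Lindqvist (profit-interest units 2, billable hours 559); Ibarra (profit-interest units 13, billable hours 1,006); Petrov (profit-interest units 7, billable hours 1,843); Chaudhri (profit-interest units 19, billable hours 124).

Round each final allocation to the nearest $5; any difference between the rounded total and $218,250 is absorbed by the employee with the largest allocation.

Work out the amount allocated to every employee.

Profit-interest units total 56; billable hours total 6,052.
Composite weights (25% profit-interest units + 75% billable hours): Quinlan 0.3276; Becker 0.0517; Lindqvist 0.0782; Ibarra 0.1827; Petrov 0.2596; Chaudhri 0.1002.
Pro-rata amounts: Quinlan 71,493.82; Becker 11,279.18; Lindqvist 17,067.85; Ibarra 39,875.42; Petrov 56,667.65; Chaudhri 21,866.09.
Rounded to nearest $5: Quinlan $71,495; Becker $11,280; Lindqvist $17,070; Ibarra $39,875; Petrov $56,670; Chaudhri $21,865. Sum = $218,255.
Difference $218,250 − $218,255 = −$5 applied to largest allocation (Quinlan): Quinlan becomes $71,490.

Quinlan: $71,490 | Becker: $11,280 | Lindqvist: $17,070 | Ibarra: $39,875 | Petrov: $56,670 | Chaudhri: $21,865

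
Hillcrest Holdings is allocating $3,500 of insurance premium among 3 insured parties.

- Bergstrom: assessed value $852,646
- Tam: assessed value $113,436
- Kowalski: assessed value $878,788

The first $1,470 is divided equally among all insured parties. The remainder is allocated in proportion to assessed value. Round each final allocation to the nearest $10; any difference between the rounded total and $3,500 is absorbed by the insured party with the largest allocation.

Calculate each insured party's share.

Bergstrom: $1,430 | Tam: $610 | Kowalski: $1,460

Equal tier: $1,470 ÷ 3 = $490 apiece.
Remainder $2,030 by assessed value (total 1,844,870): Bergstrom 938.21 → $940; Tam 124.82 → $120; Kowalski 966.97 → $970.
Totals: Bergstrom $490 + $940 = $1,430; Tam $490 + $120 = $610; Kowalski $490 + $970 = $1,460.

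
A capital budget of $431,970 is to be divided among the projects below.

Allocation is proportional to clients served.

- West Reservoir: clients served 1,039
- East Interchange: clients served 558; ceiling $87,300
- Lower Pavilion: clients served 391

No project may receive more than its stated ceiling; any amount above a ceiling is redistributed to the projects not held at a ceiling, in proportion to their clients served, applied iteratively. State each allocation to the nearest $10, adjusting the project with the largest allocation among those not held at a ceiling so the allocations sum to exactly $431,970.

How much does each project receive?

Sum of clients served: 1,988.
Proportional shares (ignoring caps): West Reservoir 225,762.99; East Interchange 121,247.11; Lower Pavilion 84,959.89.
Capped: East Interchange ($87,300); residual $344,670 reallocated over remaining clients served 1,430.
Remaining shares: West Reservoir 250,428.06 → $250,430; Lower Pavilion 94,241.94 → $94,240.

West Reservoir: $250,430 · East Interchange: $87,300 · Lower Pavilion: $94,240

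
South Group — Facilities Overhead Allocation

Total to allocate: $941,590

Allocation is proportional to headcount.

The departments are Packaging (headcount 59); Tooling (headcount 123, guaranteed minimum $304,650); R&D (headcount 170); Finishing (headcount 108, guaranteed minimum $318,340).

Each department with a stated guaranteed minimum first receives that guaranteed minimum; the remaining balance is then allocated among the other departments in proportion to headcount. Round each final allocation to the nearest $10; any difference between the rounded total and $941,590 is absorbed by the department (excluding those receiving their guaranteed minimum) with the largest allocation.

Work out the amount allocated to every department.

Packaging: $82,080; Tooling: $304,650; R&D: $236,520; Finishing: $318,340

Minimums first: Tooling $304,650; Finishing $318,340. Residual $318,600.
Residual split over remaining headcount 229: Packaging 82,084.72 → $82,080; R&D 236,515.28 → $236,520.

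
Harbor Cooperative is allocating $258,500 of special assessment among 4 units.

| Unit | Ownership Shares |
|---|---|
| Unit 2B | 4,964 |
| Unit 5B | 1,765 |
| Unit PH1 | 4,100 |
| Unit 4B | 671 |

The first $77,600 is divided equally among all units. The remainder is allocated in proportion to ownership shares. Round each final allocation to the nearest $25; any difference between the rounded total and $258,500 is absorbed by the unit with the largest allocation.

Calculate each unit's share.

Unit 2B: $97,475; Unit 5B: $47,175; Unit PH1: $83,900; Unit 4B: $29,950

$77,600 shared equally gives $19,400 per unit.
Remainder $180,900 by ownership shares (total 11,500): Unit 2B 78,085.88 → $78,075; Unit 5B 27,764.22 → $27,775; Unit PH1 64,494.78 → $64,500; Unit 4B 10,555.12 → $10,550.
Totals: Unit 2B $19,400 + $78,075 = $97,475; Unit 5B $19,400 + $27,775 = $47,175; Unit PH1 $19,400 + $64,500 = $83,900; Unit 4B $19,400 + $10,550 = $29,950.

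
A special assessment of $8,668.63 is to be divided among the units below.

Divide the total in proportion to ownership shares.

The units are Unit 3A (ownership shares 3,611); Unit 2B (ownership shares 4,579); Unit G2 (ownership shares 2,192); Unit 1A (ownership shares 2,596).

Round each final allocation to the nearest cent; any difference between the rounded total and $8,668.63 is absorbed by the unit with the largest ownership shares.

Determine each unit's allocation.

Combined ownership shares = 3,611 + 4,579 + 2,192 + 2,596 = 12,978.
Unrounded shares: Unit 3A 2,411.9605; Unit 2B 3,058.5342; Unit G2 1,464.1422; Unit 1A 1,733.9932.
At nearest cent: Unit 3A $2,411.96; Unit 2B $3,058.53; Unit G2 $1,464.14; Unit 1A $1,733.99. Sum = $8,668.62.
Difference $8,668.63 − $8,668.62 = +$0.01 applied to largest ownership shares (Unit 2B): Unit 2B becomes $3,058.54.

Unit 3A: $2,411.96 · Unit 2B: $3,058.54 · Unit G2: $1,464.14 · Unit 1A: $1,733.99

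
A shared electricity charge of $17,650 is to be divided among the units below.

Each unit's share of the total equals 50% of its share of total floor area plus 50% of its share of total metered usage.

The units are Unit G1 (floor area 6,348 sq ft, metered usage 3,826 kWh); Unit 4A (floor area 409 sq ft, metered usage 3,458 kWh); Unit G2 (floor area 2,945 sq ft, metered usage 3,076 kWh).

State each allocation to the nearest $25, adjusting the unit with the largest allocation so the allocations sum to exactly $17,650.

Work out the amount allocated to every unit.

Floor area total 9,702; metered usage total 10,360.
Composite weights (50% floor area + 50% metered usage): Unit G1 0.5118; Unit 4A 0.1880; Unit G2 0.3002.
Raw shares: Unit G1 9,033.30; Unit 4A 3,317.67; Unit G2 5,299.03.
After rounding ($25): Unit G1 $9,025; Unit 4A $3,325; Unit G2 $5,300. Sum = $17,650.
No rounding difference to absorb.

Unit G1: $9,025 | Unit 4A: $3,325 | Unit G2: $5,300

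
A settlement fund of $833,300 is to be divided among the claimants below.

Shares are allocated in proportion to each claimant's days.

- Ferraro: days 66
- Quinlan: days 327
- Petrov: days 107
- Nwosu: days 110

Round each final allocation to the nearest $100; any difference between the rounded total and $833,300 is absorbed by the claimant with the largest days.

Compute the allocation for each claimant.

Ferraro: $90,200 | Quinlan: $446,600 | Petrov: $146,200 | Nwosu: $150,300

Days total: 610.
Pro-rata amounts: Ferraro 66/610 × $833,300 = 90,160.33; Quinlan 327/610 × $833,300 = 446,703.44; Petrov 107/610 × $833,300 = 146,169.02; Nwosu 110/610 × $833,300 = 150,267.21.
Rounded to nearest $100: Ferraro $90,200; Quinlan $446,700; Petrov $146,200; Nwosu $150,300. Sum = $833,400.
Difference $833,300 − $833,400 = −$100 applied to largest days (Quinlan): Quinlan becomes $446,600.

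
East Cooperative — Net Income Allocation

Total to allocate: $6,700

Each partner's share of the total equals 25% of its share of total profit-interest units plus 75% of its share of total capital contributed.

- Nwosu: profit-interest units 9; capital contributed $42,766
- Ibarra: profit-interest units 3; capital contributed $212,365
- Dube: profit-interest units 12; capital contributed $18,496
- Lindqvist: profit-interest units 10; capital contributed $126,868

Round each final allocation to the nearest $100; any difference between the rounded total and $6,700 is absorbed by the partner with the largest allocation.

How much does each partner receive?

Nwosu: $1,000 · Ibarra: $2,800 · Dube: $800 · Lindqvist: $2,100

Totals — profit-interest units 34, capital contributed 400,495.
Composite weights (25% profit-interest units + 75% capital contributed): Nwosu 0.1463; Ibarra 0.4198; Dube 0.1229; Lindqvist 0.3111.
Pro-rata amounts: Nwosu 979.97; Ibarra 2,812.33; Dube 823.25; Lindqvist 2,084.46.
At nearest $100: Nwosu $1,000; Ibarra $2,800; Dube $800; Lindqvist $2,100. Sum = $6,700.
No rounding difference to absorb.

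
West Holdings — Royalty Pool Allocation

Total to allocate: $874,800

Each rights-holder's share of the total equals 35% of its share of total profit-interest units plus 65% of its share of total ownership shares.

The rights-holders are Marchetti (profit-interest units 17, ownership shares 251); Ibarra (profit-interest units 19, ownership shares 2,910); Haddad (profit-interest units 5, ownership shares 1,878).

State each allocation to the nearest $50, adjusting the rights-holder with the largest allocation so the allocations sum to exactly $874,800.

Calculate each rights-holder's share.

Marchetti: $155,300; Ibarra: $470,250; Haddad: $249,250

Profit-interest units total 41; ownership shares total 5,039.
Combined weights (35% profit-interest units + 65% ownership shares): Marchetti 0.1775; Ibarra 0.5376; Haddad 0.2849.
Raw shares: Marchetti 155,276.48; Ibarra 470,263.80; Haddad 249,259.72.
After rounding ($50): Marchetti $155,300; Ibarra $470,250; Haddad $249,250. Sum = $874,800.
Rounded total matches; no reconciliation needed.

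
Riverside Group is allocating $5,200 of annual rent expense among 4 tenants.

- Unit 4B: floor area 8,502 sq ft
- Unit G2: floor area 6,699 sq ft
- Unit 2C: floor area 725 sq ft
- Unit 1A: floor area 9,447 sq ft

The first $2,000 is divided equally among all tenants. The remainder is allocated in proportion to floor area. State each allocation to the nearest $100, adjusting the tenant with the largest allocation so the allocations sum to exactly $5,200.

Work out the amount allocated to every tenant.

First tranche $2,000 split equally: $500 each.
Remainder $3,200 by floor area (total 25,373): Unit 4B 1,072.26 → $1,100; Unit G2 844.87 → $800; Unit 2C 91.44 → $100; Unit 1A 1,191.44 → $1,200.
Totals: Unit 4B $500 + $1,100 = $1,600; Unit G2 $500 + $800 = $1,300; Unit 2C $500 + $100 = $600; Unit 1A $500 + $1,200 = $1,700.

Unit 4B: $1,600 · Unit G2: $1,300 · Unit 2C: $600 · Unit 1A: $1,700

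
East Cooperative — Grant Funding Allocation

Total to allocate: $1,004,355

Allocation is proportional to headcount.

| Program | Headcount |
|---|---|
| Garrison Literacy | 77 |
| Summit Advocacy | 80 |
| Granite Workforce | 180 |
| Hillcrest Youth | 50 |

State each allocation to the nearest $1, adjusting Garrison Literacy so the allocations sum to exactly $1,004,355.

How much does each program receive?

Headcount total: 387.
Raw shares: Garrison Literacy 77/387 × $1,004,355 = 199,832.91; Summit Advocacy 80/387 × $1,004,355 = 207,618.60; Granite Workforce 180/387 × $1,004,355 = 467,141.86; Hillcrest Youth 50/387 × $1,004,355 = 129,761.63.
Rounded to nearest $1: Garrison Literacy $199,833; Summit Advocacy $207,619; Granite Workforce $467,142; Hillcrest Youth $129,762. Sum = $1,004,356.
Difference $1,004,355 − $1,004,356 = −$1 applied to Garrison Literacy: Garrison Literacy becomes $199,832.

Garrison Literacy: $199,832 · Summit Advocacy: $207,619 · Granite Workforce: $467,142 · Hillcrest Youth: $129,762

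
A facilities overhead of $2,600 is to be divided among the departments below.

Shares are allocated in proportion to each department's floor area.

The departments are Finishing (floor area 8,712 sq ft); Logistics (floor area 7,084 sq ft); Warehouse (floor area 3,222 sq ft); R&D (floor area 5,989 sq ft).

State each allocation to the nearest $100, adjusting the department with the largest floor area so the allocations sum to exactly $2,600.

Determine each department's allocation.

Finishing: $1,000; Logistics: $700; Warehouse: $300; R&D: $600

Sum of floor area: 25,007.
Unrounded shares: Finishing 8,712/25,007 × $2,600 = 905.79; Logistics 7,084/25,007 × $2,600 = 736.53; Warehouse 3,222/25,007 × $2,600 = 334.99; R&D 5,989/25,007 × $2,600 = 622.68.
At nearest $100: Finishing $900; Logistics $700; Warehouse $300; R&D $600. Sum = $2,500.
Difference $2,600 − $2,500 = +$100 applied to largest floor area (Finishing): Finishing becomes $1,000.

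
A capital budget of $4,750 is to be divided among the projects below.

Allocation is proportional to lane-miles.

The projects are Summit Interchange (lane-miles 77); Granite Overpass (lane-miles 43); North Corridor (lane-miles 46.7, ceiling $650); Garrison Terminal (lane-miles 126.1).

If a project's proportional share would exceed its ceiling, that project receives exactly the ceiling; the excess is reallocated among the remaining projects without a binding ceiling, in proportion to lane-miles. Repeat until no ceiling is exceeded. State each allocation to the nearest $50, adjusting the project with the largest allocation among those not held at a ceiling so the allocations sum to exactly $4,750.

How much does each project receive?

Lane-miles total: 292.8.
Unconstrained shares: Summit Interchange 1,249.15; Granite Overpass 697.58; North Corridor 757.60; Garrison Terminal 2,045.68.
Cap binds for North Corridor ($650); balance $4,100 reallocated over remaining lane-miles 246.1.
Remaining shares: Summit Interchange 1,282.81 → $1,300; Granite Overpass 716.38 → $700; Garrison Terminal 2,100.81 → $2,100.

Summit Interchange: $1,300 | Granite Overpass: $700 | North Corridor: $650 | Garrison Terminal: $2,100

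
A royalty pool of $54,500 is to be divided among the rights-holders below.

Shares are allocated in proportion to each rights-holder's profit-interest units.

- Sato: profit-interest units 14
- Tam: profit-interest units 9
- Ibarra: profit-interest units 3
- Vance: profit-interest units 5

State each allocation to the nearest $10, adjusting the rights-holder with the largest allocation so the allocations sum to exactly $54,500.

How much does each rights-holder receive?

Sato: $24,620 · Tam: $15,820 · Ibarra: $5,270 · Vance: $8,790

Combined profit-interest units = 31.
Raw shares: Sato 14/31 × $54,500 = 24,612.90; Tam 9/31 × $54,500 = 15,822.58; Ibarra 3/31 × $54,500 = 5,274.19; Vance 5/31 × $54,500 = 8,790.32.
Rounded to nearest $10: Sato $24,610; Tam $15,820; Ibarra $5,270; Vance $8,790. Sum = $54,490.
Difference $54,500 − $54,490 = +$10 applied to largest allocation (Sato): Sato becomes $24,620.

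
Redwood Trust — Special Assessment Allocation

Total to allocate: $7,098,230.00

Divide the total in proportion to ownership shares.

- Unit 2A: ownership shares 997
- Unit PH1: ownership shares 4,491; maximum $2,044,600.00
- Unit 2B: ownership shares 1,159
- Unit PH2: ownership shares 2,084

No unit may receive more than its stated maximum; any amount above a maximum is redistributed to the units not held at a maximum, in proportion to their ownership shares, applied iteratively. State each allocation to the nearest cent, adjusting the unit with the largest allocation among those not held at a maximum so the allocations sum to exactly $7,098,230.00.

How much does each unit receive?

Unit 2A: $1,188,318.19 | Unit PH1: $2,044,600.00 | Unit 2B: $1,381,404.99 | Unit PH2: $2,483,906.82

Ownership shares total: 8,731.
Pro-rata shares before constraints: Unit 2A 810,552.6641; Unit PH1 3,651,145.4507; Unit 2B 942,257.3096; Unit PH2 1,694,274.5756.
Held at cap: Unit PH1 ($2,044,600.00); balance $5,053,630.00 reallocated over remaining ownership shares 4,240.
Remaining shares: Unit 2A 1,188,318.1863 → $1,188,318.19; Unit 2B 1,381,404.9929 → $1,381,404.99; Unit PH2 2,483,906.8208 → $2,483,906.82.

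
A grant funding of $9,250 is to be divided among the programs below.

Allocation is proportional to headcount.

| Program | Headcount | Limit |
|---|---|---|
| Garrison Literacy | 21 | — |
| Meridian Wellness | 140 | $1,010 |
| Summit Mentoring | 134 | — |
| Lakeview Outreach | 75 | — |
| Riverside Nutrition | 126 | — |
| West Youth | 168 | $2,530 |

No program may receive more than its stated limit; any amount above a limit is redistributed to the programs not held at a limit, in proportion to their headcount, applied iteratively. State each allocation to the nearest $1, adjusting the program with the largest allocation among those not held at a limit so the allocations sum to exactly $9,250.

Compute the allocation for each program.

Garrison Literacy: $337; Meridian Wellness: $1,010; Summit Mentoring: $2,149; Lakeview Outreach: $1,203; Riverside Nutrition: $2,021; West Youth: $2,530

Sum of headcount: 664.
Unconstrained shares: Garrison Literacy 292.55; Meridian Wellness 1,950.30; Summit Mentoring 1,866.72; Lakeview Outreach 1,044.80; Riverside Nutrition 1,755.27; West Youth 2,340.36.
Held at cap: Meridian Wellness ($1,010); remaining pool $8,240 reallocated over remaining headcount 524.
Held at cap: West Youth ($2,530); remaining pool $5,710 reallocated over remaining headcount 356.
Remaining shares: Garrison Literacy 336.83 → $337; Summit Mentoring 2,149.27 → $2,149; Lakeview Outreach 1,202.95 → $1,203; Riverside Nutrition 2,020.96 → $2,021.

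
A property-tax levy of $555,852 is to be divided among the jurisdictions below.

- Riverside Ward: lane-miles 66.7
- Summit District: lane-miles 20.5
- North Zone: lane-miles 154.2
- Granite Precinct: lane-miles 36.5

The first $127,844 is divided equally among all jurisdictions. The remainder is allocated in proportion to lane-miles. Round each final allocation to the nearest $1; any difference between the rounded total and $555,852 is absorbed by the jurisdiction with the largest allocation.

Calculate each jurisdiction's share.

Riverside Ward: $134,689 · Summit District: $63,534 · North Zone: $269,452 · Granite Precinct: $88,177

First tranche $127,844 split equally: $31,961 each.
Remainder $428,008 by lane-miles (total 277.9): Riverside Ward 102,728.08 → $102,728; Summit District 31,573.10 → $31,573; North Zone 237,491.30 → $237,491; Granite Precinct 56,215.52 → $56,216.
Totals: Riverside Ward $31,961 + $102,728 = $134,689; Summit District $31,961 + $31,573 = $63,534; North Zone $31,961 + $237,491 = $269,452; Granite Precinct $31,961 + $56,216 = $88,177.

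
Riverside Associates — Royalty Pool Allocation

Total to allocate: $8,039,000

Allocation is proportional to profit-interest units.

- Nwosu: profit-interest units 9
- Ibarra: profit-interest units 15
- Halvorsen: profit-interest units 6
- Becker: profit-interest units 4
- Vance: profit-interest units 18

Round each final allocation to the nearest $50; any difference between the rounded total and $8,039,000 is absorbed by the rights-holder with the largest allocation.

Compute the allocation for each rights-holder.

Nwosu: $1,391,350; Ibarra: $2,318,950; Halvorsen: $927,600; Becker: $618,400; Vance: $2,782,700

Profit-interest units total: 52.
Proportional shares: Nwosu 9/52 × $8,039,000 = 1,391,365.38; Ibarra 15/52 × $8,039,000 = 2,318,942.31; Halvorsen 6/52 × $8,039,000 = 927,576.92; Becker 4/52 × $8,039,000 = 618,384.62; Vance 18/52 × $8,039,000 = 2,782,730.77.
After rounding ($50): Nwosu $1,391,350; Ibarra $2,318,950; Halvorsen $927,600; Becker $618,400; Vance $2,782,750. Sum = $8,039,050.
Difference $8,039,000 − $8,039,050 = −$50 applied to largest allocation (Vance): Vance becomes $2,782,700.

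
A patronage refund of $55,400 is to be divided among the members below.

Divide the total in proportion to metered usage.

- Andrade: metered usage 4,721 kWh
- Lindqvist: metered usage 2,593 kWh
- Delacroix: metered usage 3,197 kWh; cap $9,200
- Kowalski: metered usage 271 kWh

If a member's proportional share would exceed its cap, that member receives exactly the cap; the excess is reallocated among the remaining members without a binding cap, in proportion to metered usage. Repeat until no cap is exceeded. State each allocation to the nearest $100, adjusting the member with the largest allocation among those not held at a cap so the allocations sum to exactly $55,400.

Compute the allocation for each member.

Combined metered usage = 10,782.
Proportional shares (ignoring caps): Andrade 24,257.41; Lindqvist 13,323.34; Delacroix 16,426.80; Kowalski 1,392.45.
Cap binds for Delacroix ($9,200); residual $46,200 reallocated over remaining metered usage 7,585.
Remaining shares: Andrade 28,755.46 → $28,800; Lindqvist 15,793.88 → $15,800; Kowalski 1,650.65 → $1,700.
Rounding difference −$100 applied to Andrade → $28,700.

Andrade: $28,700 | Lindqvist: $15,800 | Delacroix: $9,200 | Kowalski: $1,700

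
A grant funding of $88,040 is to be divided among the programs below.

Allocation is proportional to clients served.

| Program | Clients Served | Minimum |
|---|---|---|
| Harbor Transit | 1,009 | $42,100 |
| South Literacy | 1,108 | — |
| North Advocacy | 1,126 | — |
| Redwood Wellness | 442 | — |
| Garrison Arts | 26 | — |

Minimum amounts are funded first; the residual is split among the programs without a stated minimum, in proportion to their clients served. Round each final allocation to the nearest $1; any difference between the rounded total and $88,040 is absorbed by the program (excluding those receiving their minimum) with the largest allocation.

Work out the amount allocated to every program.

Minimums first: Harbor Transit $42,100. Remaining pool $45,940.
Remaining pool split over remaining clients served 2,702: South Literacy 18,838.46 → $18,838; North Advocacy 19,144.5004 → $19,145; Redwood Wellness 7,514.98 → $7,515; Garrison Arts 442.06 → $442.

Harbor Transit: $42,100 · South Literacy: $18,838 · North Advocacy: $19,145 · Redwood Wellness: $7,515 · Garrison Arts: $442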